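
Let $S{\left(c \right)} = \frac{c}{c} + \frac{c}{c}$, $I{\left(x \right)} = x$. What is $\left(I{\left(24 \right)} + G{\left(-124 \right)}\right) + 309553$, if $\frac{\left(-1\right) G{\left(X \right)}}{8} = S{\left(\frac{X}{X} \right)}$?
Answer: $309561$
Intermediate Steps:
$S{\left(c \right)} = 2$ ($S{\left(c \right)} = 1 + 1 = 2$)
$G{\left(X \right)} = -16$ ($G{\left(X \right)} = \left(-8\right) 2 = -16$)
$\left(I{\left(24 \right)} + G{\left(-124 \right)}\right) + 309553 = \left(24 - 16\right) + 309553 = 8 + 309553 = 309561$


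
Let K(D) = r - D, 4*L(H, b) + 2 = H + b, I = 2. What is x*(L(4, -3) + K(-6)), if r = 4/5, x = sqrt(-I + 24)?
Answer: 131*sqrt(22)/20 ≈ 30.722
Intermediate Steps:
L(H, b) = -1/2 + H/4 + b/4 (L(H, b) = -1/2 + (H + b)/4 = -1/2 + (H/4 + b/4) = -1/2 + H/4 + b/4)
x = sqrt(22) (x = sqrt(-1*2 + 24) = sqrt(-2 + 24) = sqrt(22) ≈ 4.6904)
r = 4/5 (r = 4*(1/5) = 4/5 ≈ 0.80000)
K(D) = 4/5 - D
x*(L(4, -3) + K(-6)) = sqrt(22)*((-1/2 + (1/4)*4 + (1/4)*(-3)) + (4/5 - 1*(-6))) = sqrt(22)*((-1/2 + 1 - 3/4) + (4/5 + 6)) = sqrt(22)*(-1/4 + 34/5) = sqrt(22)*(131/20) = 131*sqrt(22)/20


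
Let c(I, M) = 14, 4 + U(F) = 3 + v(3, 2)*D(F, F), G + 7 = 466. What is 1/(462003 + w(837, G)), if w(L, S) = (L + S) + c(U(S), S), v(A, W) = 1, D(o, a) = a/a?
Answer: 1/463313 ≈ 2.1584e-6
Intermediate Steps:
D(o, a) = 1
G = 459 (G = -7 + 466 = 459)
U(F) = 0 (U(F) = -4 + (3 + 1*1) = -4 + (3 + 1) = -4 + 4 = 0)
w(L, S) = 14 + L + S (w(L, S) = (L + S) + 14 = 14 + L + S)
1/(462003 + w(837, G)) = 1/(462003 + (14 + 837 + 459)) = 1/(462003 + 1310) = 1/463313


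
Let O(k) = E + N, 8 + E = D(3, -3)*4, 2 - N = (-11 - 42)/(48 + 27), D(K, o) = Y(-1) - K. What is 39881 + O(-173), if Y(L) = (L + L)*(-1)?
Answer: 2990378/75 ≈ 39872.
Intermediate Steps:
Y(L) = -2*L (Y(L) = (2*L)*(-1) = -2*L)
D(K, o) = 2 - K (D(K, o) = -2*(-1) - K = 2 - K)
N = 203/75 (N = 2 - (-11 - 42)/(48 + 27) = 2 - (-53)/75 = 2 - 1*(-53/75) = 2 + 53/75 = 203/75 ≈ 2.7067)
E = -12 (E = -8 + (2 - 1*3)*4 = -8 + (2 - 3)*4 = -8 - 1*4 = -8 - 4 = -12)
O(k) = -697/75 (O(k) = -12 + 203/75 = -697/75)
39881 + O(-173) = 39881 - 697/75 = 2990378/75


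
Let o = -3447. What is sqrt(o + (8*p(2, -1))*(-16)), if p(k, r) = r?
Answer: I*sqrt(3319) ≈ 57.611*I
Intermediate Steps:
sqrt(o + (8*p(2, -1))*(-16)) = sqrt(-3447 + (8*(-1))*(-16)) = sqrt(-3447 - 8*(-16)) = sqrt(-3447 + 128) = sqrt(-3319) = I*sqrt(3319)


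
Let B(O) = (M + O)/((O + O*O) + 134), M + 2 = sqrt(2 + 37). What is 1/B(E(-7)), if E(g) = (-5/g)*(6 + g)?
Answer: 62282/5425 + 3278*sqrt(39)/775 ≈ 37.895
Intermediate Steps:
M = -2 + sqrt(39) (M = -2 + sqrt(2 + 37) = -2 + sqrt(39) ≈ 4.2450)
E(g) = -5*(6 + g)/g
B(O) = (-2 + O + sqrt(39))/(134 + O + O**2) (B(O) = ((-2 + sqrt(39)) + O)/((O + O*O) + 134) = (-2 + O + sqrt(39))/((O + O**2) + 134) = (-2 + O + sqrt(39))/(134 + O + O**2))
1/B(E(-7)) = 1/((-2 + (-5 - 30/(-7)) + sqrt(39))/(134 + (-5 - 30/(-7)) + (-5 - 30/(-7))**2)) = 1/((-2 + (-5 - 30*(-1/7)) + sqrt(39))/(134 + (-5 - 30*(-1/7)) + (-5 - 30*(-1/7))**2)) = 1/((-2 + (-5 + 30/7) + sqrt(39))/(134 + (-5 + 30/7) + (-5 + 30/7)**2)) = 1/((-2 - 5/7 + sqrt(39))/(134 - 5/7 + (-5/7)**2)) = 1/((-19/7 + sqrt(39))/(134 - 5/7 + 25/49)) = 1/((-19/7 + sqrt(39))/(6556/49)) = 1/(49*(-19/7 + sqrt(39))/6556) = 1/(-133/6556 + 49*sqrt(39)/6556)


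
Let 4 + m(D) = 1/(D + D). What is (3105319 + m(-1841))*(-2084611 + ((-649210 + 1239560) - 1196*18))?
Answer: -17331182535330081/3682 ≈ -4.7070e+12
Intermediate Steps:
m(D) = -4 + 1/(2*D) (m(D) = -4 + 1/(D + D) = -4 + 1/(2*D))
(3105319 + m(-1841))*(-2084611 + ((-649210 + 1239560) - 1196*18)) = (3105319 + (-4 + (½)/(-1841)))*(-2084611 + ((-649210 + 1239560) - 1196*18)) = (3105319 + (-4 + (½)*(-1/1841)))*(-2084611 + (590350 - 21528)) = (3105319 + (-4 - 1/3682))*(-2084611 + 568822) = (3105319 - 14729/3682)*(-1515789) = (11433769829/3682)*(-1515789) = -17331182535330081/3682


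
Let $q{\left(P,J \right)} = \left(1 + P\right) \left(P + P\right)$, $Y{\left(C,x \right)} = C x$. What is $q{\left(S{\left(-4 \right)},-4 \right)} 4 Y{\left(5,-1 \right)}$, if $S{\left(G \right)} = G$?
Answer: $-480$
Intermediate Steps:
$q{\left(P,J \right)} = 2 P \left(1 + P\right)$ ($q{\left(P,J \right)} = \left(1 + P\right) 2 P = 2 P \left(1 + P\right)$)
$q{\left(S{\left(-4 \right)},-4 \right)} 4 Y{\left(5,-1 \right)} = 2 \left(-4\right) \left(1 - 4\right) 4 \cdot 5 \left(-1\right) = 2 \left(-4\right) \left(-3\right) 4 \left(-5\right) = 24 \cdot 4 \left(-5\right) = 96 \left(-5\right) = -480$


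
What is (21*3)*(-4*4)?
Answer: -1008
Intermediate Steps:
(21*3)*(-4*4) = 63*(-16) = -1008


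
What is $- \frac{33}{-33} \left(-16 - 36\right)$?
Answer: $-52$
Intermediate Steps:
$- \frac{33}{-33} \left(-16 - 36\right) = \left(-33\right) \left(- \frac{1}{33}\right) \left(-52\right) = 1 \left(-52\right) = -52$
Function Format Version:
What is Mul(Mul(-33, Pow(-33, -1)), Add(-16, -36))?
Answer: -52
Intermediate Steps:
Mul(Mul(-33, Pow(-33, -1)), Add(-16, -36)) = Mul(Mul(-33, Rational(-1, 33)), -52) = Mul(1, -52) = -52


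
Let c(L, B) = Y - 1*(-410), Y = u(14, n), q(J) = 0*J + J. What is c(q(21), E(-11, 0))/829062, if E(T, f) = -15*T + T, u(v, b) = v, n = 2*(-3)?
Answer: 212/414531 ≈ 0.00051142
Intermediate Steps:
n = -6
q(J) = J (q(J) = 0 + J = J)
E(T, f) = -14*T
Y = 14
c(L, B) = 424 (c(L, B) = 14 - 1*(-410) = 14 + 410 = 424)
c(q(21), E(-11, 0))/829062 = 424/829062 = 424*(1/829062) = 212/414531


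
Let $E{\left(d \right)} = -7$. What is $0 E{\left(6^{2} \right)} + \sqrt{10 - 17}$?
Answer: $i \sqrt{7} \approx 2.6458 i$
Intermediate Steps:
$0 E{\left(6^{2} \right)} + \sqrt{10 - 17} = 0 \left(-7\right) + \sqrt{10 - 17} = 0 + \sqrt{-7} = 0 + i \sqrt{7} = i \sqrt{7}$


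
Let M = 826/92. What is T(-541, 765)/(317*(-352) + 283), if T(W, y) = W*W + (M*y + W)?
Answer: -13754385/5119846 ≈ -2.6865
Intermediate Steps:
M = 413/46 (M = 826*(1/92) = 413/46 ≈ 8.9783)
T(W, y) = W + W² + 413*y/46 (T(W, y) = W*W + (413*y/46 + W) = W² + (W + 413*y/46) = W + W² + 413*y/46)
T(-541, 765)/(317*(-352) + 283) = (-541 + (-541)² + (413/46)*765)/(317*(-352) + 283) = (-541 + 292681 + 315945/46)/(-111584 + 283) = (13754385/46)/(-111301) = (13754385/46)*(-1/111301) = -13754385/5119846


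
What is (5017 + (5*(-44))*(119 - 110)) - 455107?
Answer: -452070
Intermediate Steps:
(5017 + (5*(-44))*(119 - 110)) - 455107 = (5017 - 220*9) - 455107 = (5017 - 1980) - 455107 = 3037 - 455107 = -452070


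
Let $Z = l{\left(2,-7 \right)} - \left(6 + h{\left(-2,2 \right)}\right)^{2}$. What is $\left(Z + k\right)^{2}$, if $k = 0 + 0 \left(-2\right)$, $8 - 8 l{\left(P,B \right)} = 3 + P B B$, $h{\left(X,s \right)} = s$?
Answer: $\frac{366025}{64} \approx 5719.1$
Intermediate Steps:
$l{\left(P,B \right)} = \frac{5}{8} - \frac{P B^{2}}{8}$ ($l{\left(P,B \right)} = 1 - \frac{3 + P B B}{8} = 1 - \frac{3 + B P B}{8} = 1 - \frac{3 + P B^{2}}{8} = 1 - \left(\frac{3}{8} + \frac{P B^{2}}{8}\right) = \frac{5}{8} - \frac{P B^{2}}{8}$)
$Z = - \frac{605}{8}$ ($Z = \left(\frac{5}{8} - \frac{\left(-7\right)^{2}}{4}\right) - \left(6 + 2\right)^{2} = \left(\frac{5}{8} - \frac{1}{4} \cdot 49\right) - 8^{2} = \left(\frac{5}{8} - \frac{49}{4}\right) - 64 = - \frac{93}{8} - 64 = - \frac{605}{8} \approx -75.625$)
$k = 0$ ($k = 0 + 0 = 0$)
$\left(Z + k\right)^{2} = \left(- \frac{605}{8} + 0\right)^{2} = \left(- \frac{605}{8}\right)^{2} = \frac{366025}{64}$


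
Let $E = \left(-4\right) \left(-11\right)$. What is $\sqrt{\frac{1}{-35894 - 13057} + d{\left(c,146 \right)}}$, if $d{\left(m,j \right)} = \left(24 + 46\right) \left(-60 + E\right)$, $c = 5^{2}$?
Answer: $\frac{13 i \sqrt{36009399}}{2331} \approx 33.466 i$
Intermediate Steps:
$E = 44$
$c = 25$
$d{\left(m,j \right)} = -1120$ ($d{\left(m,j \right)} = \left(24 + 46\right) \left(-60 + 44\right) = 70 \left(-16\right) = -1120$)
$\sqrt{\frac{1}{-35894 - 13057} + d{\left(c,146 \right)}} = \sqrt{\frac{1}{-35894 - 13057} - 1120} = \sqrt{\frac{1}{-48951} - 1120} = \sqrt{- \frac{1}{48951} - 1120} = \sqrt{- \frac{54825121}{48951}} = \frac{13 i \sqrt{36009399}}{2331}$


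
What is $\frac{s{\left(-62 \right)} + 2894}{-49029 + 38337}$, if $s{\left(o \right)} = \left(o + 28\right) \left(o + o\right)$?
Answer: $- \frac{395}{594} \approx -0.66498$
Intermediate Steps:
$s{\left(o \right)} = 2 o \left(28 + o\right)$ ($s{\left(o \right)} = \left(28 + o\right) 2 o = 2 o \left(28 + o\right)$)
$\frac{s{\left(-62 \right)} + 2894}{-49029 + 38337} = \frac{2 \left(-62\right) \left(28 - 62\right) + 2894}{-49029 + 38337} = \frac{2 \left(-62\right) \left(-34\right) + 2894}{-10692} = \left(4216 + 2894\right) \left(- \frac{1}{10692}\right) = 7110 \left(- \frac{1}{10692}\right) = - \frac{395}{594}$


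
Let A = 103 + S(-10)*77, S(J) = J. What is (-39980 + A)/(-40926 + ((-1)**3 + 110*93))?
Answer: 40647/30697 ≈ 1.3241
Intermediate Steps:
A = -667 (A = 103 - 10*77 = 103 - 770 = -667)
(-39980 + A)/(-40926 + ((-1)**3 + 110*93)) = (-39980 - 667)/(-40926 + ((-1)**3 + 110*93)) = -40647/(-40926 + (-1 + 10230)) = -40647/(-40926 + 10229) = -40647/(-30697) = -40647*(-1/30697) = 40647/30697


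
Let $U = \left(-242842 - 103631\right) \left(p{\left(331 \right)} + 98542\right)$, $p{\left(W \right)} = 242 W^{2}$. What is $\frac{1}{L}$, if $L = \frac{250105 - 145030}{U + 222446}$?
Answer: $- \frac{9220444581346}{105075} \approx -8.7751 \cdot 10^{7}$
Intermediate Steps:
$U = -9220444803792$ ($U = \left(-242842 - 103631\right) \left(242 \cdot 331^{2} + 98542\right) = - 346473 \left(242 \cdot 109561 + 98542\right) = - 346473 \left(26513762 + 98542\right) = \left(-346473\right) 26612304 = -9220444803792$)
$L = - \frac{105075}{9220444581346}$ ($L = \frac{250105 - 145030}{-9220444803792 + 222446} = \frac{105075}{-9220444581346} = 105075 \left(- \frac{1}{9220444581346}\right) = - \frac{105075}{9220444581346} \approx -1.1396 \cdot 10^{-8}$)
$\frac{1}{L} = \frac{1}{- \frac{105075}{9220444581346}} = - \frac{9220444581346}{105075}$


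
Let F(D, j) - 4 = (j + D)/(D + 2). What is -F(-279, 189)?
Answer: -1198/277 ≈ -4.3249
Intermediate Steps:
F(D, j) = 4 + (D + j)/(2 + D) (F(D, j) = 4 + (j + D)/(D + 2) = 4 + (D + j)/(2 + D))
-F(-279, 189) = -(8 + 189 + 5*(-279))/(2 - 279) = -(8 + 189 - 1395)/(-277) = -(-1)*(-1198)/277 = -1*1198/277 = -1198/277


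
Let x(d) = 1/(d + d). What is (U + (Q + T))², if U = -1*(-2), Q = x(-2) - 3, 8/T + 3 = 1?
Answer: 441/16 ≈ 27.563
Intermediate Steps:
T = -4 (T = 8/(-3 + 1) = 8/(-2) = 8*(-½) = -4)
x(d) = 1/(2*d)
Q = -13/4 (Q = (½)/(-2) - 3 = (½)*(-½) - 3 = -¼ - 3 = -13/4 ≈ -3.2500)
U = 2
(U + (Q + T))² = (2 + (-13/4 - 4))² = (2 - 29/4)² = (-21/4)² = 441/16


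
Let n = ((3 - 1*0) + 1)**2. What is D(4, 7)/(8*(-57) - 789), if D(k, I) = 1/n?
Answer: -1/19920 ≈ -5.0201e-5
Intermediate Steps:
n = 16 (n = ((3 + 0) + 1)**2 = (3 + 1)**2 = 4**2 = 16)
D(k, I) = 1/16
D(4, 7)/(8*(-57) - 789) = 1/(16*(8*(-57) - 789)) = 1/(16*(-456 - 789)) = (1/16)/(-1245) = (1/16)*(-1/1245) = -1/19920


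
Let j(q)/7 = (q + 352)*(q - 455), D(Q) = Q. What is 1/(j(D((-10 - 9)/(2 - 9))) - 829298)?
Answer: -7/13666264 ≈ -5.1221e-7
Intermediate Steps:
j(q) = 7*(-455 + q)*(352 + q) (j(q) = 7*((q + 352)*(q - 455)) = 7*((352 + q)*(-455 + q)) = 7*((-455 + q)*(352 + q)) = 7*(-455 + q)*(352 + q))
1/(j(D((-10 - 9)/(2 - 9))) - 829298) = 1/((-1121120 - 721*(-10 - 9)/(2 - 9) + 7*((-10 - 9)/(2 - 9))**2) - 829298) = 1/((-1121120 - (-13699)/(-7) + 7*(-19/(-7))**2) - 829298) = 1/((-1121120 - (-13699)*(-1)/7 + 7*(-19*(-1/7))**2) - 829298) = 1/((-1121120 - 721*19/7 + 7*(19/7)**2) - 829298) = 1/((-1121120 - 1957 + 7*(361/49)) - 829298) = 1/((-1121120 - 1957 + 361/7) - 829298) = 1/(-7861178/7 - 829298) = 1/(-13666264/7) = -7/13666264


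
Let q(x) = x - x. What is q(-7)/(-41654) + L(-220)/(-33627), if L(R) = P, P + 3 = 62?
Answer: -59/33627 ≈ -0.0017545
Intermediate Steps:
P = 59 (P = -3 + 62 = 59)
L(R) = 59
q(x) = 0
q(-7)/(-41654) + L(-220)/(-33627) = 0/(-41654) + 59/(-33627) = 0*(-1/41654) + 59*(-1/33627) = 0 - 59/33627 = -59/33627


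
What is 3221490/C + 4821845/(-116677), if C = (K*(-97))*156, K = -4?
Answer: 14002859095/1177037576 ≈ 11.897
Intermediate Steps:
C = 60528 (C = -4*(-97)*156 = 388*156 = 60528)
3221490/C + 4821845/(-116677) = 3221490/60528 + 4821845/(-116677) = 3221490*(1/60528) + 4821845*(-1/116677) = 536915/10088 - 4821845/116677 = 14002859095/1177037576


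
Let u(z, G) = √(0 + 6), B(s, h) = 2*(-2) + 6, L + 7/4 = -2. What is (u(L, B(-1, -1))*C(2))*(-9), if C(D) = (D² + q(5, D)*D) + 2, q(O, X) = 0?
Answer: -54*√6 ≈ -132.27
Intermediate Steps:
L = -15/4 (L = -7/4 - 2 = -15/4 ≈ -3.7500)
B(s, h) = 2 (B(s, h) = -4 + 6 = 2)
C(D) = 2 + D² (C(D) = (D² + 0*D) + 2 = (D² + 0) + 2 = D² + 2 = 2 + D²)
u(z, G) = √6
(u(L, B(-1, -1))*C(2))*(-9) = (√6*(2 + 2²))*(-9) = (√6*(2 + 4))*(-9) = (√6*6)*(-9) = (6*√6)*(-9) = -54*√6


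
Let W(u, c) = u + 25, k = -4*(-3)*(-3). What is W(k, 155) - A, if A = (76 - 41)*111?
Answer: -3896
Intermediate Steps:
k = -36 (k = 12*(-3) = -36)
W(u, c) = 25 + u
A = 3885 (A = 35*111 = 3885)
W(k, 155) - A = (25 - 36) - 1*3885 = -11 - 3885 = -3896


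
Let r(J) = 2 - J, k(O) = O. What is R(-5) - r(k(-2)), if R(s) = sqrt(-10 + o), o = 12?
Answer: -4 + sqrt(2) ≈ -2.5858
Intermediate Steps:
R(s) = sqrt(2) (R(s) = sqrt(-10 + 12) = sqrt(2))
R(-5) - r(k(-2)) = sqrt(2) - (2 - 1*(-2)) = sqrt(2) - (2 + 2) = sqrt(2) - 1*4 = sqrt(2) - 4 = -4 + sqrt(2)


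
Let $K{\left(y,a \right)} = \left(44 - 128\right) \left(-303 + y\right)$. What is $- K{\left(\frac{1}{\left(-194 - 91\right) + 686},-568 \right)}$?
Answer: $- \frac{10206168}{401} \approx -25452.0$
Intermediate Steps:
$K{\left(y,a \right)} = 25452 - 84 y$ ($K{\left(y,a \right)} = - 84 \left(-303 + y\right) = 25452 - 84 y$)
$- K{\left(\frac{1}{\left(-194 - 91\right) + 686},-568 \right)} = - (25452 - \frac{84}{\left(-194 - 91\right) + 686}) = - (25452 - \frac{84}{-285 + 686}) = - (25452 - \frac{84}{401}) = \left(-1\right) \frac{10206168}{401} = - \frac{10206168}{401}$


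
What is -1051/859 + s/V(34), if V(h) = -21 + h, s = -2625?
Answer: -2268538/11167 ≈ -203.15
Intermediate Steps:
-1051/859 + s/V(34) = -1051/859 - 2625/(-21 + 34) = -1051*1/859 - 2625/13 = -1051/859 - 2625*1/13 = -1051/859 - 2625/13 = -2268538/11167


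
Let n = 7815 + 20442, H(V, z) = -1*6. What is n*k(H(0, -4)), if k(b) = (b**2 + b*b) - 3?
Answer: 1949733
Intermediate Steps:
H(V, z) = -6
n = 28257
k(b) = -3 + 2*b**2 (k(b) = (b**2 + b**2) - 3 = 2*b**2 - 3 = -3 + 2*b**2)
n*k(H(0, -4)) = 28257*(-3 + 2*(-6)**2) = 28257*(-3 + 2*36) = 28257*(-3 + 72) = 28257*69 = 1949733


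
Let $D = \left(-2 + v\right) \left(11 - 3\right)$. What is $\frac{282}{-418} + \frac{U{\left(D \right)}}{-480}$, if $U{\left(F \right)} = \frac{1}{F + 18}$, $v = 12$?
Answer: $- \frac{6632849}{9831360} \approx -0.67466$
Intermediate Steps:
$D = 80$ ($D = \left(-2 + 12\right) \left(11 - 3\right) = 10 \cdot 8 = 80$)
$U{\left(F \right)} = \frac{1}{18 + F}$
$\frac{282}{-418} + \frac{U{\left(D \right)}}{-480} = \frac{282}{-418} + \frac{1}{\left(18 + 80\right) \left(-480\right)} = 282 \left(- \frac{1}{418}\right) + \frac{1}{98} \left(- \frac{1}{480}\right) = - \frac{141}{209} + \frac{1}{98} \left(- \frac{1}{480}\right) = - \frac{141}{209} - \frac{1}{47040} = - \frac{6632849}{9831360}$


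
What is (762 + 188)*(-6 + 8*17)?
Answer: 123500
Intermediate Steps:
(762 + 188)*(-6 + 8*17) = 950*(-6 + 136) = 950*130 = 123500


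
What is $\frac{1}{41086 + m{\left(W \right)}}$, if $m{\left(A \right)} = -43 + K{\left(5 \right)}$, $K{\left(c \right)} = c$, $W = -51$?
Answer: $\frac{1}{41048} \approx 2.4362 \cdot 10^{-5}$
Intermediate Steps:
$m{\left(A \right)} = -38$ ($m{\left(A \right)} = -43 + 5 = -38$)
$\frac{1}{41086 + m{\left(W \right)}} = \frac{1}{41086 - 38} = \frac{1}{41048}$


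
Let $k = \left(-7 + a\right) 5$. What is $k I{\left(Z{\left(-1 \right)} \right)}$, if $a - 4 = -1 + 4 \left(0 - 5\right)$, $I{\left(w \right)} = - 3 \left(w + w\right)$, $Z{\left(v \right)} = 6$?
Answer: $4320$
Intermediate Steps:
$I{\left(w \right)} = - 6 w$ ($I{\left(w \right)} = - 3 \cdot 2 w = - 6 w$)
$a = -17$ ($a = 4 + \left(-1 + 4 \left(0 - 5\right)\right) = 4 + \left(-1 + 4 \left(-5\right)\right) = 4 - 21 = -17$)
$k = -120$ ($k = \left(-7 - 17\right) 5 = \left(-24\right) 5 = -120$)
$k I{\left(Z{\left(-1 \right)} \right)} = - 120 \left(\left(-6\right) 6\right) = \left(-120\right) \left(-36\right) = 4320$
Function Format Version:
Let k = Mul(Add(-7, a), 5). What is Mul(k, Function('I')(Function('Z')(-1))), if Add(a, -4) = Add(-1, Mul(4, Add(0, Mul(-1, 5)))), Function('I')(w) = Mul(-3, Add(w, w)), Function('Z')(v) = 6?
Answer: 4320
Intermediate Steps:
Function('I')(w) = Mul(-6, w) (Function('I')(w) = Mul(-3, Mul(2, w)) = Mul(-6, w))
a = -17 (a = Add(4, Add(-1, Mul(4, Add(0, Mul(-1, 5))))) = Add(4, Add(-1, Mul(4, Add(0, -5)))) = Add(4, Add(-1, Mul(4, -5))) = Add(4, Add(-1, -20)) = Add(4, -21) = -17)
k = -120 (k = Mul(Add(-7, -17), 5) = Mul(-24, 5) = -120)
Mul(k, Function('I')(Function('Z')(-1))) = Mul(-120, Mul(-6, 6)) = Mul(-120, -36) = 4320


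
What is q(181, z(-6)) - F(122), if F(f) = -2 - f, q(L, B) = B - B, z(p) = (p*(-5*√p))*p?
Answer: 124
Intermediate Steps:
z(p) = -5*p^(5/2) (z(p) = (-5*p^(3/2))*p = -5*p^(5/2))
q(L, B) = 0
q(181, z(-6)) - F(122) = 0 - (-2 - 1*122) = 0 - (-2 - 122) = 0 - 1*(-124) = 0 + 124 = 124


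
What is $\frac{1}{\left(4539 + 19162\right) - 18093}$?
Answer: $\frac{1}{5608} \approx 0.00017832$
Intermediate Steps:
$\frac{1}{\left(4539 + 19162\right) - 18093} = \frac{1}{23701 - 18093} = \frac{1}{5608}$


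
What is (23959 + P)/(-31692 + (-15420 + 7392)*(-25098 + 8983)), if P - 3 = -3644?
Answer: 10159/64669764 ≈ 0.00015709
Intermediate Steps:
P = -3641 (P = 3 - 3644 = -3641)
(23959 + P)/(-31692 + (-15420 + 7392)*(-25098 + 8983)) = (23959 - 3641)/(-31692 + (-15420 + 7392)*(-25098 + 8983)) = 20318/(-31692 - 8028*(-16115)) = 20318/(-31692 + 129371220) = 20318/129339528 = 20318*(1/129339528) = 10159/64669764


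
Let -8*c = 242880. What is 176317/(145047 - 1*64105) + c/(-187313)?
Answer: 35483865341/15161488846 ≈ 2.3404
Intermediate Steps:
c = -30360 (c = -⅛*242880 = -30360)
176317/(145047 - 1*64105) + c/(-187313) = 176317/(145047 - 1*64105) - 30360/(-187313) = 176317/(145047 - 64105) - 30360*(-1/187313) = 176317/80942 + 30360/187313 = 35483865341/15161488846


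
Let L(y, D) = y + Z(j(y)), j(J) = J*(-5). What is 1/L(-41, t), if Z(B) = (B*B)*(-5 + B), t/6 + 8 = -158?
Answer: 1/8404959 ≈ 1.1898e-7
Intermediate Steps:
t = -996 (t = -48 + 6*(-158) = -48 - 948 = -996)
j(J) = -5*J
Z(B) = B**2*(-5 + B)
L(y, D) = y + 25*y**2*(-5 - 5*y) (L(y, D) = y + (-5*y)**2*(-5 - 5*y) = y + (25*y**2)*(-5 - 5*y) = y + 25*y**2*(-5 - 5*y))
1/L(-41, t) = 1/(-41*(1 - 125*(-41)*(1 - 41))) = 1/(-41*(1 - 125*(-41)*(-40))) = 1/(-41*(1 - 205000)) = 1/(-41*(-204999)) = 1/8404959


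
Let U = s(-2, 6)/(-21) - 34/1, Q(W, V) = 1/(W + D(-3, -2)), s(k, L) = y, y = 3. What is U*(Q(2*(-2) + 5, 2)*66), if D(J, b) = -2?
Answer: 15774/7 ≈ 2253.4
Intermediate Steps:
s(k, L) = 3
Q(W, V) = 1/(-2 + W) (Q(W, V) = 1/(W - 2) = 1/(-2 + W))
U = -239/7 (U = 3/(-21) - 34/1 = 3*(-1/21) - 34*1 = -1/7 - 34 = -239/7 ≈ -34.143)
U*(Q(2*(-2) + 5, 2)*66) = -239*66/(7*(-2 + (2*(-2) + 5))) = -239*66/(7*(-2 + (-4 + 5))) = -239*66/(7*(-2 + 1)) = -239*66/(7*(-1)) = -(-239)*66/7 = -239/7*(-66) = 15774/7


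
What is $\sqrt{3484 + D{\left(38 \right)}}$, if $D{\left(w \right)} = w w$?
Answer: $8 \sqrt{77} \approx 70.2$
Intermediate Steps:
$D{\left(w \right)} = w^{2}$
$\sqrt{3484 + D{\left(38 \right)}} = \sqrt{3484 + 38^{2}} = \sqrt{3484 + 1444} = \sqrt{4928} = 8 \sqrt{77}$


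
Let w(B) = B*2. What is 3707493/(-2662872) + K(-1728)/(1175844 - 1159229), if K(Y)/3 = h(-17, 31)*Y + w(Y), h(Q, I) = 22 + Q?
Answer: -52743431777/14747872760 ≈ -3.5763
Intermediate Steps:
w(B) = 2*B
K(Y) = 21*Y (K(Y) = 3*((22 - 17)*Y + 2*Y) = 3*(5*Y + 2*Y) = 3*(7*Y) = 21*Y)
3707493/(-2662872) + K(-1728)/(1175844 - 1159229) = 3707493/(-2662872) + (21*(-1728))/(1175844 - 1159229) = 3707493*(-1/2662872) - 36288/16615 = -1235831/887624 - 36288*1/16615 = -1235831/887624 - 36288/16615 = -52743431777/14747872760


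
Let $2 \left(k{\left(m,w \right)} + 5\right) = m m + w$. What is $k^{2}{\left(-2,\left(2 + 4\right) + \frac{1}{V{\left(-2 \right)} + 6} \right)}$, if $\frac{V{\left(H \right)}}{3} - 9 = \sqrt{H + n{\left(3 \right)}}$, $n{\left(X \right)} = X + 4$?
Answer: $\frac{7}{26912} - \frac{11 \sqrt{5}}{242208} \approx 0.00015855$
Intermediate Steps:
$n{\left(X \right)} = 4 + X$
$V{\left(H \right)} = 27 + 3 \sqrt{7 + H}$ ($V{\left(H \right)} = 27 + 3 \sqrt{H + \left(4 + 3\right)} = 27 + 3 \sqrt{H + 7} = 27 + 3 \sqrt{7 + H}$)
$k{\left(m,w \right)} = -5 + \frac{w}{2} + \frac{m^{2}}{2}$ ($k{\left(m,w \right)} = -5 + \frac{m m + w}{2} = -5 + \frac{m^{2} + w}{2} = -5 + \frac{w + m^{2}}{2} = -5 + \left(\frac{w}{2} + \frac{m^{2}}{2}\right) = -5 + \frac{w}{2} + \frac{m^{2}}{2}$)
$k^{2}{\left(-2,\left(2 + 4\right) + \frac{1}{V{\left(-2 \right)} + 6} \right)} = \left(-5 + \frac{\left(2 + 4\right) + \frac{1}{\left(27 + 3 \sqrt{7 - 2}\right) + 6}}{2} + \frac{\left(-2\right)^{2}}{2}\right)^{2} = \left(-5 + \frac{6 + \frac{1}{\left(27 + 3 \sqrt{5}\right) + 6}}{2} + \frac{1}{2} \cdot 4\right)^{2} = \left(-5 + \frac{6 + \frac{1}{33 + 3 \sqrt{5}}}{2} + 2\right)^{2} = \left(-5 + \left(3 + \frac{1}{2 \left(33 + 3 \sqrt{5}\right)}\right) + 2\right)^{2} = \left(\frac{1}{2 \left(33 + 3 \sqrt{5}\right)}\right)^{2} = \frac{1}{4 \left(33 + 3 \sqrt{5}\right)^{2}}$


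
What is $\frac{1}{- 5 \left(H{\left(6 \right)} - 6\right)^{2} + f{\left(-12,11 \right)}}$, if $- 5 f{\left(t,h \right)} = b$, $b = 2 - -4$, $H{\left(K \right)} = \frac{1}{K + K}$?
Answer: $- \frac{720}{126889} \approx -0.0056743$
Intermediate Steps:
$H{\left(K \right)} = \frac{1}{2 K}$
$b = 6$ ($b = 2 + 4 = 6$)
$f{\left(t,h \right)} = - \frac{6}{5}$ ($f{\left(t,h \right)} = \left(- \frac{1}{5}\right) 6 = - \frac{6}{5}$)
$\frac{1}{- 5 \left(H{\left(6 \right)} - 6\right)^{2} + f{\left(-12,11 \right)}} = \frac{1}{- 5 \left(\frac{1}{2 \cdot 6} - 6\right)^{2} - \frac{6}{5}} = \frac{1}{- 5 \left(\frac{1}{2} \cdot \frac{1}{6} - 6\right)^{2} - \frac{6}{5}} = \frac{1}{- 5 \left(\frac{1}{12} - 6\right)^{2} - \frac{6}{5}} = \frac{1}{- 5 \left(- \frac{71}{12}\right)^{2} - \frac{6}{5}} = \frac{1}{\left(-5\right) \frac{5041}{144} - \frac{6}{5}} = \frac{1}{- \frac{25205}{144} - \frac{6}{5}} = \frac{1}{- \frac{126889}{720}} = - \frac{720}{126889}$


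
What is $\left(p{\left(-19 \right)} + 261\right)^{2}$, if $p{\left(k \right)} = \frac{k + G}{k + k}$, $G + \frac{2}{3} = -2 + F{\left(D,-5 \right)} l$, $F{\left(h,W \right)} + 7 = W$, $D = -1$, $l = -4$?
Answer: $\frac{880605625}{12996} \approx 67760.0$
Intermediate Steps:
$F{\left(h,W \right)} = -7 + W$
$G = \frac{136}{3}$ ($G = - \frac{2}{3} - \left(2 - \left(-7 - 5\right) \left(-4\right)\right) = - \frac{2}{3} - -46 = - \frac{2}{3} + \left(-2 + 48\right) = - \frac{2}{3} + 46 = \frac{136}{3} \approx 45.333$)
$p{\left(k \right)} = \frac{\frac{136}{3} + k}{2 k}$ ($p{\left(k \right)} = \frac{k + \frac{136}{3}}{k + k} = \frac{\frac{136}{3} + k}{2 k}$)
$\left(p{\left(-19 \right)} + 261\right)^{2} = \left(\frac{136 + 3 \left(-19\right)}{6 \left(-19\right)} + 261\right)^{2} = \left(\frac{1}{6} \left(- \frac{1}{19}\right) \left(136 - 57\right) + 261\right)^{2} = \left(\frac{1}{6} \left(- \frac{1}{19}\right) 79 + 261\right)^{2} = \left(- \frac{79}{114} + 261\right)^{2} = \left(\frac{29675}{114}\right)^{2} = \frac{880605625}{12996}$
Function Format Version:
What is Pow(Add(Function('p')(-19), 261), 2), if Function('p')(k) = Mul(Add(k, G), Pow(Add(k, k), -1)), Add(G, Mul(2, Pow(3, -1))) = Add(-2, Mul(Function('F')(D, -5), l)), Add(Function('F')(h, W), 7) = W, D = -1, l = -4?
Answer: Rational(880605625, 12996) ≈ 67760.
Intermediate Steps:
Function('F')(h, W) = Add(-7, W)
G = Rational(136, 3) (G = Add(Rational(-2, 3), Add(-2, Mul(Add(-7, -5), -4))) = Add(Rational(-2, 3), Add(-2, Mul(-12, -4))) = Add(Rational(-2, 3), Add(-2, 48)) = Add(Rational(-2, 3), 46) = Rational(136, 3) ≈ 45.333)
Function('p')(k) = Mul(Rational(1, 2), Pow(k, -1), Add(Rational(136, 3), k)) (Function('p')(k) = Mul(Add(k, Rational(136, 3)), Pow(Add(k, k), -1)) = Mul(Add(Rational(136, 3), k), Pow(Mul(2, k), -1)) = Mul(Add(Rational(136, 3), k), Mul(Rational(1, 2), Pow(k, -1))) = Mul(Rational(1, 2), Pow(k, -1), Add(Rational(136, 3), k)))
Pow(Add(Function('p')(-19), 261), 2) = Pow(Add(Mul(Rational(1, 6), Pow(-19, -1), Add(136, Mul(3, -19))), 261), 2) = Pow(Add(Mul(Rational(1, 6), Rational(-1, 19), Add(136, -57)), 261), 2) = Pow(Add(Mul(Rational(1, 6), Rational(-1, 19), 79), 261), 2) = Pow(Add(Rational(-79, 114), 261), 2) = Pow(Rational(29675, 114), 2) = Rational(880605625, 12996)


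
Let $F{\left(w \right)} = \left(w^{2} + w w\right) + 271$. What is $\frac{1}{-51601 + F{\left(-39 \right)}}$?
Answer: $- \frac{1}{48288} \approx -2.0709 \cdot 10^{-5}$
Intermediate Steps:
$F{\left(w \right)} = 271 + 2 w^{2}$ ($F{\left(w \right)} = \left(w^{2} + w^{2}\right) + 271 = 2 w^{2} + 271 = 271 + 2 w^{2}$)
$\frac{1}{-51601 + F{\left(-39 \right)}} = \frac{1}{-51601 + \left(271 + 2 \left(-39\right)^{2}\right)} = \frac{1}{-51601 + \left(271 + 2 \cdot 1521\right)} = \frac{1}{-51601 + \left(271 + 3042\right)} = \frac{1}{-51601 + 3313} = \frac{1}{-48288} = - \frac{1}{48288}$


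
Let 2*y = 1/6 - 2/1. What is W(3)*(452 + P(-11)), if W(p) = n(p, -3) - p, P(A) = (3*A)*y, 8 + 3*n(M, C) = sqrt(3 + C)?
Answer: -10931/4 ≈ -2732.8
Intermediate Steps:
n(M, C) = -8/3 + sqrt(3 + C)/3
y = -11/12 (y = (1/6 - 2/1)/2 = (1*(1/6) - 2*1)/2 = (1/6 - 2)/2 = (1/2)*(-11/6) = -11/12 ≈ -0.91667)
P(A) = -11*A/4 (P(A) = (3*A)*(-11/12) = -11*A/4)
W(p) = -8/3 - p (W(p) = (-8/3 + sqrt(3 - 3)/3) - p = (-8/3 + sqrt(0)/3) - p = (-8/3 + (1/3)*0) - p = (-8/3 + 0) - p = -8/3 - p)
W(3)*(452 + P(-11)) = (-8/3 - 1*3)*(452 - 11/4*(-11)) = (-8/3 - 3)*(452 + 121/4) = -17/3*1929/4 = -10931/4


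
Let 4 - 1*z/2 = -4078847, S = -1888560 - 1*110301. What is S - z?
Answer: -10156563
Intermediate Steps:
S = -1998861 (S = -1888560 - 110301 = -1998861)
z = 8157702 (z = 8 - 2*(-4078847) = 8 + 8157694 = 8157702)
S - z = -1998861 - 1*8157702 = -1998861 - 8157702 = -10156563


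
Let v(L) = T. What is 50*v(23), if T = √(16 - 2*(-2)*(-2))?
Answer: 100*√2 ≈ 141.42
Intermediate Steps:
T = 2*√2 (T = √(16 + 4*(-2)) = √(16 - 8) = √8 = 2*√2 ≈ 2.8284)
v(L) = 2*√2
50*v(23) = 50*(2*√2) = 100*√2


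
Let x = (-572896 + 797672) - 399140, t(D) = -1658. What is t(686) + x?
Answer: -176022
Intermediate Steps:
x = -174364 (x = 224776 - 399140 = -174364)
t(686) + x = -1658 - 174364 = -176022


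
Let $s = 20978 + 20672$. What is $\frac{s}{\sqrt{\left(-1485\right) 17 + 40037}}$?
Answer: $\frac{20825 \sqrt{2}}{86} \approx 342.45$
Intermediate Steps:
$s = 41650$
$\frac{s}{\sqrt{\left(-1485\right) 17 + 40037}} = \frac{41650}{\sqrt{\left(-1485\right) 17 + 40037}} = \frac{41650}{\sqrt{-25245 + 40037}} = \frac{41650}{\sqrt{14792}} = \frac{41650}{86 \sqrt{2}} = 41650 \frac{\sqrt{2}}{172} = \frac{20825 \sqrt{2}}{86}$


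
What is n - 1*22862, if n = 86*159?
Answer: -9188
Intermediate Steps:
n = 13674
n - 1*22862 = 13674 - 1*22862 = 13674 - 22862 = -9188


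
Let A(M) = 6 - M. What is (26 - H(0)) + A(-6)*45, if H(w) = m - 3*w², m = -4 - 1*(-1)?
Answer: 569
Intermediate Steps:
m = -3 (m = -4 + 1 = -3)
H(w) = -3 - 3*w²
(26 - H(0)) + A(-6)*45 = (26 - (-3 - 3*0²)) + (6 - 1*(-6))*45 = (26 - (-3 - 3*0)) + (6 + 6)*45 = (26 - (-3 + 0)) + 12*45 = (26 - 1*(-3)) + 540 = (26 + 3) + 540 = 29 + 540 = 569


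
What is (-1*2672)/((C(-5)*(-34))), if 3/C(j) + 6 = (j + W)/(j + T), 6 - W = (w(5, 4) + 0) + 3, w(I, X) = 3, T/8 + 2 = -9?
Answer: -738808/4743 ≈ -155.77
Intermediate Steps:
T = -88 (T = -16 + 8*(-9) = -16 - 72 = -88)
W = 0 (W = 6 - ((3 + 0) + 3) = 6 - (3 + 3) = 6 - 1*6 = 6 - 6 = 0)
C(j) = 3/(-6 + j/(-88 + j)) (C(j) = 3/(-6 + (j + 0)/(j - 88)) = 3/(-6 + j/(-88 + j)))
(-1*2672)/((C(-5)*(-34))) = (-1*2672)/(((3*(88 - 1*(-5))/(-528 + 5*(-5)))*(-34))) = -2672*(-(-528 - 25)/(102*(88 + 5))) = -2672/((3*93/(-553))*(-34)) = -2672/((3*(-1/553)*93)*(-34)) = -2672/((-279/553*(-34))) = -2672/9486/553 = -2672*553/9486 = -738808/4743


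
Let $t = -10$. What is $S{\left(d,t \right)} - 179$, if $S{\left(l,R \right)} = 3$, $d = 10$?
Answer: $-176$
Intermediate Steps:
$S{\left(d,t \right)} - 179 = 3 - 179 = -176$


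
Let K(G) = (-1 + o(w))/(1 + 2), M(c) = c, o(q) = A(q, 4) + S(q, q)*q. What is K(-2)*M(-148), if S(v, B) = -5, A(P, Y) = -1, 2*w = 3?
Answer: 1406/3 ≈ 468.67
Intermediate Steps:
w = 3/2 (w = (½)*3 = 3/2 ≈ 1.5000)
o(q) = -1 - 5*q
K(G) = -19/6 (K(G) = (-1 + (-1 - 5*3/2))/(1 + 2) = (-1 + (-1 - 15/2))/3 = (-1 - 17/2)*(⅓) = -19/2*⅓ = -19/6)
K(-2)*M(-148) = -19/6*(-148) = 1406/3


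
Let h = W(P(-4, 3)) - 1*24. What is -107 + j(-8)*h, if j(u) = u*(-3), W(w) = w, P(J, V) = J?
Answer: -779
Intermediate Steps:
j(u) = -3*u
h = -28 (h = -4 - 1*24 = -4 - 24 = -28)
-107 + j(-8)*h = -107 - 3*(-8)*(-28) = -107 + 24*(-28) = -107 - 672 = -779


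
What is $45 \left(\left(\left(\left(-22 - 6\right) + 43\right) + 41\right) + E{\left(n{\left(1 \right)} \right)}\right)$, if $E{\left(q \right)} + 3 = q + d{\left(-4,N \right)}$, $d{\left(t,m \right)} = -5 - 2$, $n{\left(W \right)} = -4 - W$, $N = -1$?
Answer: $1845$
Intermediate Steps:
$d{\left(t,m \right)} = -7$ ($d{\left(t,m \right)} = -5 - 2 = -7$)
$E{\left(q \right)} = -10 + q$ ($E{\left(q \right)} = -3 + \left(q - 7\right) = -3 + \left(-7 + q\right) = -10 + q$)
$45 \left(\left(\left(\left(-22 - 6\right) + 43\right) + 41\right) + E{\left(n{\left(1 \right)} \right)}\right) = 45 \left(\left(\left(\left(-22 - 6\right) + 43\right) + 41\right) - 15\right) = 45 \left(\left(\left(-28 + 43\right) + 41\right) - 15\right) = 45 \left(\left(15 + 41\right) - 15\right) = 45 \left(56 - 15\right) = 45 \cdot 41 = 1845$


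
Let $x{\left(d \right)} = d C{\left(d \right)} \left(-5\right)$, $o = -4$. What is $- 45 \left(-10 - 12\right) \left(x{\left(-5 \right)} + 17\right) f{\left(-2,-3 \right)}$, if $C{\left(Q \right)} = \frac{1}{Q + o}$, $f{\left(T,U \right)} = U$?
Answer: $-42240$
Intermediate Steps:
$C{\left(Q \right)} = \frac{1}{-4 + Q}$ ($C{\left(Q \right)} = \frac{1}{Q - 4} = \frac{1}{-4 + Q}$)
$x{\left(d \right)} = - \frac{5 d}{-4 + d}$ ($x{\left(d \right)} = \frac{d}{-4 + d} \left(-5\right) = - \frac{5 d}{-4 + d}$)
$- 45 \left(-10 - 12\right) \left(x{\left(-5 \right)} + 17\right) f{\left(-2,-3 \right)} = - 45 \left(-10 - 12\right) \left(\left(-5\right) \left(-5\right) \frac{1}{-4 - 5} + 17\right) \left(-3\right) = - 45 \left(- 22 \left(\left(-5\right) \left(-5\right) \frac{1}{-9} + 17\right)\right) \left(-3\right) = - 45 \left(- 22 \left(\left(-5\right) \left(-5\right) \left(- \frac{1}{9}\right) + 17\right)\right) \left(-3\right) = - 45 \left(- 22 \left(- \frac{25}{9} + 17\right)\right) \left(-3\right) = - 45 \left(\left(-22\right) \frac{128}{9}\right) \left(-3\right) = \left(-45\right) \left(- \frac{2816}{9}\right) \left(-3\right) = 14080 \left(-3\right) = -42240$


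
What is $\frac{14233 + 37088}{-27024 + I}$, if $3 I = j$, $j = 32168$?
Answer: $- \frac{153963}{48904} \approx -3.1483$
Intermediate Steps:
$I = \frac{32168}{3}$ ($I = \frac{1}{3} \cdot 32168 = \frac{32168}{3} \approx 10723.0$)
$\frac{14233 + 37088}{-27024 + I} = \frac{14233 + 37088}{-27024 + \frac{32168}{3}} = \frac{51321}{- \frac{48904}{3}} = 51321 \left(- \frac{3}{48904}\right) = - \frac{153963}{48904}$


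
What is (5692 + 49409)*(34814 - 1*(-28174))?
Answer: 3470701788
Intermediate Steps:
(5692 + 49409)*(34814 - 1*(-28174)) = 55101*(34814 + 28174) = 55101*62988 = 3470701788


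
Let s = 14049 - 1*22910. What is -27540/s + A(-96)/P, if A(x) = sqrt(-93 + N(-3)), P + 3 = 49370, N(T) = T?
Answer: 27540/8861 + 4*I*sqrt(6)/49367 ≈ 3.108 + 0.00019847*I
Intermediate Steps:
s = -8861 (s = 14049 - 22910 = -8861)
P = 49367 (P = -3 + 49370 = 49367)
A(x) = 4*I*sqrt(6) (A(x) = sqrt(-93 - 3) = sqrt(-96) = 4*I*sqrt(6))
-27540/s + A(-96)/P = -27540/(-8861) + (4*I*sqrt(6))/49367 = -27540*(-1/8861) + (4*I*sqrt(6))*(1/49367) = 27540/8861 + 4*I*sqrt(6)/49367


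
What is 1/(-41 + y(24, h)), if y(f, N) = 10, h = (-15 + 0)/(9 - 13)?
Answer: -1/31 ≈ -0.032258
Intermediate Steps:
h = 15/4 (h = -15/(-4) = -15*(-1/4) = 15/4 ≈ 3.7500)
1/(-41 + y(24, h)) = 1/(-41 + 10) = 1/(-31) = -1/31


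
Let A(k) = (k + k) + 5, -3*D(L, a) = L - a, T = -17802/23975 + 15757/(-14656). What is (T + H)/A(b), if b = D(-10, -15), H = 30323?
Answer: 31962552853839/1756888000 ≈ 18193.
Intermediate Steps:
T = -638680187/351377600 (T = -17802*1/23975 + 15757*(-1/14656) = -17802/23975 - 15757/14656 = -638680187/351377600 ≈ -1.8176)
D(L, a) = -L/3 + a/3 (D(L, a) = -(L - a)/3 = -L/3 + a/3)
b = -5/3 (b = -⅓*(-10) + (⅓)*(-15) = 10/3 - 5 = -5/3 ≈ -1.6667)
A(k) = 5 + 2*k (A(k) = 2*k + 5 = 5 + 2*k)
(T + H)/A(b) = (-638680187/351377600 + 30323)/(5 + 2*(-5/3)) = 10654184284613/(351377600*(5 - 10/3)) = 10654184284613/(351377600*(5/3)) = (10654184284613/351377600)*(⅗) = 31962552853839/1756888000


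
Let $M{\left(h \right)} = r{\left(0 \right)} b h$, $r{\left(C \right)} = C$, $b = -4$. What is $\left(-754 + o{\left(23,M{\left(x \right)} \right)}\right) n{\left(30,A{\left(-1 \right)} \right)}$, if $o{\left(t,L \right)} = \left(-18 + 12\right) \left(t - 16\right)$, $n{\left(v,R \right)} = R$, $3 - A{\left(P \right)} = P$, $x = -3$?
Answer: $-3184$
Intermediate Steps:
$A{\left(P \right)} = 3 - P$
$M{\left(h \right)} = 0$ ($M{\left(h \right)} = 0 \left(-4\right) h = 0 h = 0$)
$o{\left(t,L \right)} = 96 - 6 t$ ($o{\left(t,L \right)} = - 6 \left(-16 + t\right) = 96 - 6 t$)
$\left(-754 + o{\left(23,M{\left(x \right)} \right)}\right) n{\left(30,A{\left(-1 \right)} \right)} = \left(-754 + \left(96 - 138\right)\right) \left(3 - -1\right) = \left(-754 + \left(96 - 138\right)\right) \left(3 + 1\right) = \left(-754 - 42\right) 4 = \left(-796\right) 4 = -3184$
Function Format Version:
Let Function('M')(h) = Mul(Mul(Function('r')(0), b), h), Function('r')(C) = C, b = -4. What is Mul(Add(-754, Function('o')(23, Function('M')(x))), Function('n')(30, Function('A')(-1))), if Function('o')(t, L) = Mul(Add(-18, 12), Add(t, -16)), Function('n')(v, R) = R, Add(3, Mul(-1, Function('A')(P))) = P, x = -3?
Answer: -3184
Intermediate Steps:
Function('A')(P) = Add(3, Mul(-1, P))
Function('M')(h) = 0 (Function('M')(h) = Mul(Mul(0, -4), h) = Mul(0, h) = 0)
Function('o')(t, L) = Add(96, Mul(-6, t)) (Function('o')(t, L) = Mul(-6, Add(-16, t)) = Add(96, Mul(-6, t)))
Mul(Add(-754, Function('o')(23, Function('M')(x))), Function('n')(30, Function('A')(-1))) = Mul(Add(-754, Add(96, Mul(-6, 23))), Add(3, Mul(-1, -1))) = Mul(Add(-754, Add(96, -138)), Add(3, 1)) = Mul(Add(-754, -42), 4) = Mul(-796, 4) = -3184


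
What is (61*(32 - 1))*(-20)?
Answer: -37820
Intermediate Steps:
(61*(32 - 1))*(-20) = (61*31)*(-20) = 1891*(-20) = -37820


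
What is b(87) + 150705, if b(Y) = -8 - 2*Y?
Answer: 150523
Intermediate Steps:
b(87) + 150705 = (-8 - 2*87) + 150705 = (-8 - 174) + 150705 = -182 + 150705 = 150523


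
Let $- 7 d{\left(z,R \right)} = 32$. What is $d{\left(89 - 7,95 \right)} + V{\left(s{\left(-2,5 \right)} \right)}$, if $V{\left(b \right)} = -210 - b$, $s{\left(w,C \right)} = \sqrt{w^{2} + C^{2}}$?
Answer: $- \frac{1502}{7} - \sqrt{29} \approx -219.96$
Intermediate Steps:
$d{\left(z,R \right)} = - \frac{32}{7}$ ($d{\left(z,R \right)} = \left(- \frac{1}{7}\right) 32 = - \frac{32}{7}$)
$s{\left(w,C \right)} = \sqrt{C^{2} + w^{2}}$
$d{\left(89 - 7,95 \right)} + V{\left(s{\left(-2,5 \right)} \right)} = - \frac{32}{7} - \left(210 + \sqrt{5^{2} + \left(-2\right)^{2}}\right) = - \frac{32}{7} - \left(210 + \sqrt{25 + 4}\right) = - \frac{32}{7} - \left(210 + \sqrt{29}\right) = - \frac{1502}{7} - \sqrt{29}$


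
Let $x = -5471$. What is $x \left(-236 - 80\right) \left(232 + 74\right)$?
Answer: $529023816$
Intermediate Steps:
$x \left(-236 - 80\right) \left(232 + 74\right) = - 5471 \left(-236 - 80\right) \left(232 + 74\right) = - 5471 \left(\left(-316\right) 306\right) = \left(-5471\right) \left(-96696\right) = 529023816$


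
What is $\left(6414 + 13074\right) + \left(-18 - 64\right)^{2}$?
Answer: $26212$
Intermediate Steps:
$\left(6414 + 13074\right) + \left(-18 - 64\right)^{2} = 19488 + \left(-82\right)^{2} = 19488 + 6724 = 26212$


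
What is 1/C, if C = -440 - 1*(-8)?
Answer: -1/432 ≈ -0.0023148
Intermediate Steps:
C = -432 (C = -440 + 8 = -432)
1/C = 1/(-432) = -1/432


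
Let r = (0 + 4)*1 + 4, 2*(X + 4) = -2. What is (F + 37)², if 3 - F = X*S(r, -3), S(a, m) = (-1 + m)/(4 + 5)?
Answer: 115600/81 ≈ 1427.2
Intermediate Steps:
X = -5 (X = -4 + (½)*(-2) = -4 - 1 = -5)
r = 8 (r = 4*1 + 4 = 4 + 4 = 8)
S(a, m) = -⅑ + m/9 (S(a, m) = (-1 + m)/9 = (-1 + m)*(⅑) = -⅑ + m/9)
F = 7/9 (F = 3 - (-5)*(-⅑ + (⅑)*(-3)) = 3 - (-5)*(-⅑ - ⅓) = 3 - (-5)*(-4)/9 = 3 - 1*20/9 = 3 - 20/9 = 7/9 ≈ 0.77778)
(F + 37)² = (7/9 + 37)² = (340/9)² = 115600/81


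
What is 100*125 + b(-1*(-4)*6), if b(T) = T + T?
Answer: 12548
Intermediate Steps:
b(T) = 2*T
100*125 + b(-1*(-4)*6) = 100*125 + 2*(-1*(-4)*6) = 12500 + 2*(4*6) = 12500 + 2*24 = 12500 + 48 = 12548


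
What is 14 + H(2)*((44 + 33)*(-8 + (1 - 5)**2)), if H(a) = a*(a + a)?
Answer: 4942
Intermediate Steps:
H(a) = 2*a**2 (H(a) = a*(2*a) = 2*a**2)
14 + H(2)*((44 + 33)*(-8 + (1 - 5)**2)) = 14 + (2*2**2)*((44 + 33)*(-8 + (1 - 5)**2)) = 14 + (2*4)*(77*(-8 + (-4)**2)) = 14 + 8*(77*(-8 + 16)) = 14 + 8*(77*8) = 14 + 8*616 = 14 + 4928 = 4942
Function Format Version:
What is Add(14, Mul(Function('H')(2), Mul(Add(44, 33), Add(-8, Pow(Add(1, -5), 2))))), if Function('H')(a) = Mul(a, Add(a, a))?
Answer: 4942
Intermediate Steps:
Function('H')(a) = Mul(2, Pow(a, 2)) (Function('H')(a) = Mul(a, Mul(2, a)) = Mul(2, Pow(a, 2)))
Add(14, Mul(Function('H')(2), Mul(Add(44, 33), Add(-8, Pow(Add(1, -5), 2))))) = Add(14, Mul(Mul(2, Pow(2, 2)), Mul(Add(44, 33), Add(-8, Pow(Add(1, -5), 2))))) = Add(14, Mul(Mul(2, 4), Mul(77, Add(-8, Pow(-4, 2))))) = Add(14, Mul(8, Mul(77, Add(-8, 16)))) = Add(14, Mul(8, Mul(77, 8))) = Add(14, Mul(8, 616)) = Add(14, 4928) = 4942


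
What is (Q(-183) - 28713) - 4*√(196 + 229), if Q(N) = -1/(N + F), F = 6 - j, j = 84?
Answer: -7494092/261 - 20*√17 ≈ -28795.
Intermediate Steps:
F = -78 (F = 6 - 1*84 = 6 - 84 = -78)
Q(N) = -1/(-78 + N) (Q(N) = -1/(N - 78) = -1/(-78 + N))
(Q(-183) - 28713) - 4*√(196 + 229) = (-1/(-78 - 183) - 28713) - 4*√(196 + 229) = (-1/(-261) - 28713) - 20*√17 = (-1*(-1/261) - 28713) - 20*√17 = (1/261 - 28713) - 20*√17 = -7494092/261 - 20*√17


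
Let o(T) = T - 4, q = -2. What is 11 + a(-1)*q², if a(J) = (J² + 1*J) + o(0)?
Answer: -5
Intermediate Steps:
o(T) = -4 + T
a(J) = -4 + J + J² (a(J) = (J² + 1*J) + (-4 + 0) = (J² + J) - 4 = (J + J²) - 4 = -4 + J + J²)
11 + a(-1)*q² = 11 + (-4 - 1 + (-1)²)*(-2)² = 11 + (-4 - 1 + 1)*4 = 11 - 4*4 = 11 - 16 = -5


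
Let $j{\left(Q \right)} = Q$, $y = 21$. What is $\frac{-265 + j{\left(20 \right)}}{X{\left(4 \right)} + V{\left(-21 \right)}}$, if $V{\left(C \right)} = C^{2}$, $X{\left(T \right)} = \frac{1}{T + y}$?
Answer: $- \frac{6125}{11026} \approx -0.5555$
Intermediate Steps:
$X{\left(T \right)} = \frac{1}{21 + T}$ ($X{\left(T \right)} = \frac{1}{T + 21} = \frac{1}{21 + T}$)
$\frac{-265 + j{\left(20 \right)}}{X{\left(4 \right)} + V{\left(-21 \right)}} = \frac{-265 + 20}{\frac{1}{21 + 4} + \left(-21\right)^{2}} = - \frac{245}{\frac{1}{25} + 441} = - \frac{245}{\frac{11026}{25}} = \left(-245\right) \frac{25}{11026} = - \frac{6125}{11026}$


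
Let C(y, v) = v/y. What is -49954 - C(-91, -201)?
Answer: -4546015/91 ≈ -49956.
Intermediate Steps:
-49954 - C(-91, -201) = -49954 - (-201)/(-91) = -49954 - (-201)*(-1)/91 = -49954 - 1*201/91 = -49954 - 201/91 = -4546015/91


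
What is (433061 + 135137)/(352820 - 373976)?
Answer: -284099/10578 ≈ -26.858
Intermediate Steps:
(433061 + 135137)/(352820 - 373976) = 568198/(-21156) = 568198*(-1/21156) = -284099/10578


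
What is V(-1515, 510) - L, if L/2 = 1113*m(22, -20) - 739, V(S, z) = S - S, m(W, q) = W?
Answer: -47494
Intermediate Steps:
V(S, z) = 0
L = 47494 (L = 2*(1113*22 - 739) = 2*(24486 - 739) = 2*23747 = 47494)
V(-1515, 510) - L = 0 - 1*47494 = 0 - 47494 = -47494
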